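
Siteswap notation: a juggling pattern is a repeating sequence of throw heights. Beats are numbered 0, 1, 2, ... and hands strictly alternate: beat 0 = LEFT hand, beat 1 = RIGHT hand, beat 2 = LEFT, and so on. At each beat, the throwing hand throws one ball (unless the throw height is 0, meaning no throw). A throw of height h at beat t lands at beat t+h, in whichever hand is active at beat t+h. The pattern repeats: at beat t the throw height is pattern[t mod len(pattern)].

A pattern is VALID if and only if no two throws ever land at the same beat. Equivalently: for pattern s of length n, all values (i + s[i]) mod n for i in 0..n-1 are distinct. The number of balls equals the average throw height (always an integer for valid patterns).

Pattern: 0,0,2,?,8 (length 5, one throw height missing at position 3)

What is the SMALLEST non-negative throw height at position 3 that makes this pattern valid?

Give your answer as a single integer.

i=0: (0 + 0) mod 5 = 0
i=1: (1 + 0) mod 5 = 1
i=2: (2 + 2) mod 5 = 4
i=3: s[i]=? (unknown)
i=4: (4 + 8) mod 5 = 2
Known residues: [0, 1, 2, 4]; need a permutation of 0..4, so missing residue r = 3
Need (3 + s) mod 5 = 3; smallest s = (3 - 3) mod 5 = 0

Answer: 0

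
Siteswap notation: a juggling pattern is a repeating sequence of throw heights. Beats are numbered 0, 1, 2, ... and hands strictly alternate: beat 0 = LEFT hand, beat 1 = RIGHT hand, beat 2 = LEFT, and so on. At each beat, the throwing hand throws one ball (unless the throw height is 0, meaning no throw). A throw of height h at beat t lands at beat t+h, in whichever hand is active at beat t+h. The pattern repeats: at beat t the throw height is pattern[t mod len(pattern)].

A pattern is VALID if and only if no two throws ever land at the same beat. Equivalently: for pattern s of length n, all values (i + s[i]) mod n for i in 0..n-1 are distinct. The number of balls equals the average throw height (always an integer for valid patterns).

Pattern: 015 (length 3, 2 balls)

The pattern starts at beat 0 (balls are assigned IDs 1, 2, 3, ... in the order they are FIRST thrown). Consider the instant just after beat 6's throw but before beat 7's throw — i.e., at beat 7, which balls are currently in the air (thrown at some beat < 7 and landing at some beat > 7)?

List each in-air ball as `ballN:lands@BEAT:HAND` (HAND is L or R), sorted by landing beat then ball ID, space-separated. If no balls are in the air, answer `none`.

Answer: ball2:lands@10:L

Derivation:
Beat 1 (R): throw ball1 h=1 -> lands@2:L; in-air after throw: [b1@2:L]
Beat 2 (L): throw ball1 h=5 -> lands@7:R; in-air after throw: [b1@7:R]
Beat 4 (L): throw ball2 h=1 -> lands@5:R; in-air after throw: [b2@5:R b1@7:R]
Beat 5 (R): throw ball2 h=5 -> lands@10:L; in-air after throw: [b1@7:R b2@10:L]
Beat 7 (R): throw ball1 h=1 -> lands@8:L; in-air after throw: [b1@8:L b2@10:L]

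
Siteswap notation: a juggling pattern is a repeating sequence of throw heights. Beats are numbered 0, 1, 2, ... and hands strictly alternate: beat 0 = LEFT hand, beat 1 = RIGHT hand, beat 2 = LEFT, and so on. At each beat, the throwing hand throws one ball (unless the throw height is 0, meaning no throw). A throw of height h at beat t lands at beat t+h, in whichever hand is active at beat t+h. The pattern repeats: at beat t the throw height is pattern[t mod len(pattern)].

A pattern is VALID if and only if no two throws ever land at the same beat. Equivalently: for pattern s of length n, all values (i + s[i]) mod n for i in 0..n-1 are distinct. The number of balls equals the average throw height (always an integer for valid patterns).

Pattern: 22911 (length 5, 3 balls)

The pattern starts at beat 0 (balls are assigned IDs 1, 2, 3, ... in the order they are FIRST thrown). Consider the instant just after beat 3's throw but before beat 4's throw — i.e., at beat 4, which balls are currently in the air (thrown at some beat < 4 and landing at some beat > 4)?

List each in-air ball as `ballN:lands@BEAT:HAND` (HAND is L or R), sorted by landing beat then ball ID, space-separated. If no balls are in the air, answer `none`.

Beat 0 (L): throw ball1 h=2 -> lands@2:L; in-air after throw: [b1@2:L]
Beat 1 (R): throw ball2 h=2 -> lands@3:R; in-air after throw: [b1@2:L b2@3:R]
Beat 2 (L): throw ball1 h=9 -> lands@11:R; in-air after throw: [b2@3:R b1@11:R]
Beat 3 (R): throw ball2 h=1 -> lands@4:L; in-air after throw: [b2@4:L b1@11:R]
Beat 4 (L): throw ball2 h=1 -> lands@5:R; in-air after throw: [b2@5:R b1@11:R]

Answer: ball1:lands@11:R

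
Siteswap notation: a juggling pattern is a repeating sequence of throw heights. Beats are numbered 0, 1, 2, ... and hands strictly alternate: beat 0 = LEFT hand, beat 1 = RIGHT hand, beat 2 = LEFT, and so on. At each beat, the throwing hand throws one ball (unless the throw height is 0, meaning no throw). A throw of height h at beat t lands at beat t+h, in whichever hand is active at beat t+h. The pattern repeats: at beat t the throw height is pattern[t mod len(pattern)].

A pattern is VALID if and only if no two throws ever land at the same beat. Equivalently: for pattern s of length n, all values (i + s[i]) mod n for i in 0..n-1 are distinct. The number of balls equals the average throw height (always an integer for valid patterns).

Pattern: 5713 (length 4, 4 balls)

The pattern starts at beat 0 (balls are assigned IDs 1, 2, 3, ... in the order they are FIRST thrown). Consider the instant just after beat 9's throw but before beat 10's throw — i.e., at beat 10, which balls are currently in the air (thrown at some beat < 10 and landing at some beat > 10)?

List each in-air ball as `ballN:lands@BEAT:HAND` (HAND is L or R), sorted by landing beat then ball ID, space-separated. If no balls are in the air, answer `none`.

Answer: ball1:lands@12:L ball2:lands@13:R ball4:lands@16:L

Derivation:
Beat 0 (L): throw ball1 h=5 -> lands@5:R; in-air after throw: [b1@5:R]
Beat 1 (R): throw ball2 h=7 -> lands@8:L; in-air after throw: [b1@5:R b2@8:L]
Beat 2 (L): throw ball3 h=1 -> lands@3:R; in-air after throw: [b3@3:R b1@5:R b2@8:L]
Beat 3 (R): throw ball3 h=3 -> lands@6:L; in-air after throw: [b1@5:R b3@6:L b2@8:L]
Beat 4 (L): throw ball4 h=5 -> lands@9:R; in-air after throw: [b1@5:R b3@6:L b2@8:L b4@9:R]
Beat 5 (R): throw ball1 h=7 -> lands@12:L; in-air after throw: [b3@6:L b2@8:L b4@9:R b1@12:L]
Beat 6 (L): throw ball3 h=1 -> lands@7:R; in-air after throw: [b3@7:R b2@8:L b4@9:R b1@12:L]
Beat 7 (R): throw ball3 h=3 -> lands@10:L; in-air after throw: [b2@8:L b4@9:R b3@10:L b1@12:L]
Beat 8 (L): throw ball2 h=5 -> lands@13:R; in-air after throw: [b4@9:R b3@10:L b1@12:L b2@13:R]
Beat 9 (R): throw ball4 h=7 -> lands@16:L; in-air after throw: [b3@10:L b1@12:L b2@13:R b4@16:L]
Beat 10 (L): throw ball3 h=1 -> lands@11:R; in-air after throw: [b3@11:R b1@12:L b2@13:R b4@16:L]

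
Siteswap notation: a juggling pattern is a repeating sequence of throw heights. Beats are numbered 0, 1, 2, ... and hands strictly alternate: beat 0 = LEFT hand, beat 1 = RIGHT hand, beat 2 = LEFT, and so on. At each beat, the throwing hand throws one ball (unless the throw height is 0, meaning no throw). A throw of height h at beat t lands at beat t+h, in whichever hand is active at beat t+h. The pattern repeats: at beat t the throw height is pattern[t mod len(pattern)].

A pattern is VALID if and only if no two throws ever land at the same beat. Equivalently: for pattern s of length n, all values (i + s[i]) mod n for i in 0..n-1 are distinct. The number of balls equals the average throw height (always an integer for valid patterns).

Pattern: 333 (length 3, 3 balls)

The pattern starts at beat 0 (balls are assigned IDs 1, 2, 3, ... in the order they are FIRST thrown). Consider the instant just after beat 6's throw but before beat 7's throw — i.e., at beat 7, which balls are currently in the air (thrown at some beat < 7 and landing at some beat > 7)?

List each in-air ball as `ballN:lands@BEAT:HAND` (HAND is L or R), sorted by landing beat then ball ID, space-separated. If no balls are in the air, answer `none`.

Beat 0 (L): throw ball1 h=3 -> lands@3:R; in-air after throw: [b1@3:R]
Beat 1 (R): throw ball2 h=3 -> lands@4:L; in-air after throw: [b1@3:R b2@4:L]
Beat 2 (L): throw ball3 h=3 -> lands@5:R; in-air after throw: [b1@3:R b2@4:L b3@5:R]
Beat 3 (R): throw ball1 h=3 -> lands@6:L; in-air after throw: [b2@4:L b3@5:R b1@6:L]
Beat 4 (L): throw ball2 h=3 -> lands@7:R; in-air after throw: [b3@5:R b1@6:L b2@7:R]
Beat 5 (R): throw ball3 h=3 -> lands@8:L; in-air after throw: [b1@6:L b2@7:R b3@8:L]
Beat 6 (L): throw ball1 h=3 -> lands@9:R; in-air after throw: [b2@7:R b3@8:L b1@9:R]
Beat 7 (R): throw ball2 h=3 -> lands@10:L; in-air after throw: [b3@8:L b1@9:R b2@10:L]

Answer: ball3:lands@8:L ball1:lands@9:R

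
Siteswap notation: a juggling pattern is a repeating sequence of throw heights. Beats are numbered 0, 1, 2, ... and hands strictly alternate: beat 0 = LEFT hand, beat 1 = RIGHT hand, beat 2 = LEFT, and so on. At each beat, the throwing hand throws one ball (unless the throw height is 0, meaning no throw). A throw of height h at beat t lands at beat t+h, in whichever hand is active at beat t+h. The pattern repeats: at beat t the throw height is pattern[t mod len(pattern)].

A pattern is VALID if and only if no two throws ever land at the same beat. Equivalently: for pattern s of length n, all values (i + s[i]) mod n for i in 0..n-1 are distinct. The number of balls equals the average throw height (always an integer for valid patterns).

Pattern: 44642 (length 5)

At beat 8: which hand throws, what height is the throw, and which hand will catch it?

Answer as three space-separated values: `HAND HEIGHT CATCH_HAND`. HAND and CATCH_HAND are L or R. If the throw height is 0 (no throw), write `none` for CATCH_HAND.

Answer: L 4 L

Derivation:
Beat 8: 8 mod 2 = 0, so hand = L
Throw height = pattern[8 mod 5] = pattern[3] = 4
Lands at beat 8+4=12, 12 mod 2 = 0, so catch hand = L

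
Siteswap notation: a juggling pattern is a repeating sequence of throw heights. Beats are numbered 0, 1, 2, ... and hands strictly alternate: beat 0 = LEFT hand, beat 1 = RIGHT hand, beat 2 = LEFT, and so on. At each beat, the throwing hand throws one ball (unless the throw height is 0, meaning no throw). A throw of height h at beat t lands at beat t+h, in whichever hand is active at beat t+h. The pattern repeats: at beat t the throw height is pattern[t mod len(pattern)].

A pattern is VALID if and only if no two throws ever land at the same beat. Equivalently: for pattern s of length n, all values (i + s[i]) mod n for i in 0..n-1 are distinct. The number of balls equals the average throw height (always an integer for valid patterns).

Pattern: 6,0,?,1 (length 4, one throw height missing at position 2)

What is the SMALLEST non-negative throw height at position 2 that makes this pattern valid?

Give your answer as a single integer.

i=0: (0 + 6) mod 4 = 2
i=1: (1 + 0) mod 4 = 1
i=2: s[i]=? (unknown)
i=3: (3 + 1) mod 4 = 0
Known residues: [0, 1, 2]; need a permutation of 0..3, so missing residue r = 3
Need (2 + s) mod 4 = 3; smallest s = (3 - 2) mod 4 = 1

Answer: 1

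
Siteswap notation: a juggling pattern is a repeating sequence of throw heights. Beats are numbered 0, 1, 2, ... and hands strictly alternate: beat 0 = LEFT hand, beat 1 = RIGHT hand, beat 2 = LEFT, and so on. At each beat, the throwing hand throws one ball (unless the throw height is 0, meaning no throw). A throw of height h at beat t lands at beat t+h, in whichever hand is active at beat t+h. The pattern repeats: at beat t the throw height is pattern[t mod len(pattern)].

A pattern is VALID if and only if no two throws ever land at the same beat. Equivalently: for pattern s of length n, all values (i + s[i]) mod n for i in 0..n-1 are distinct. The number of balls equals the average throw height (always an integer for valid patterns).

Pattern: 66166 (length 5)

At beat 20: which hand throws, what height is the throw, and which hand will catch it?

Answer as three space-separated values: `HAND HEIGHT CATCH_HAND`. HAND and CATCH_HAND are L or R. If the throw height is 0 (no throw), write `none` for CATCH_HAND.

Answer: L 6 L

Derivation:
Beat 20: 20 mod 2 = 0, so hand = L
Throw height = pattern[20 mod 5] = pattern[0] = 6
Lands at beat 20+6=26, 26 mod 2 = 0, so catch hand = L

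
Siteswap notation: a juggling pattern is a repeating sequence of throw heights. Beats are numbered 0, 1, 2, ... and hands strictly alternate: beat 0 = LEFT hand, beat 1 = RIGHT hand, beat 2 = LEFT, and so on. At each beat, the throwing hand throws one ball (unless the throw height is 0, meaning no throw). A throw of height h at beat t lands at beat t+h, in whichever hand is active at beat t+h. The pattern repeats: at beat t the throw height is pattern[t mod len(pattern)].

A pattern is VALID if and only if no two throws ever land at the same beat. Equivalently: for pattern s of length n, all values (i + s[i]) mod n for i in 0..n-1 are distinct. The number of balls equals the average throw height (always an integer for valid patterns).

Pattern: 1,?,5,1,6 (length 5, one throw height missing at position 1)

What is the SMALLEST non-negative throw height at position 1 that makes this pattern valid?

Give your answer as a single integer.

i=0: (0 + 1) mod 5 = 1
i=1: s[i]=? (unknown)
i=2: (2 + 5) mod 5 = 2
i=3: (3 + 1) mod 5 = 4
i=4: (4 + 6) mod 5 = 0
Known residues: [0, 1, 2, 4]; need a permutation of 0..4, so missing residue r = 3
Need (1 + s) mod 5 = 3; smallest s = (3 - 1) mod 5 = 2

Answer: 2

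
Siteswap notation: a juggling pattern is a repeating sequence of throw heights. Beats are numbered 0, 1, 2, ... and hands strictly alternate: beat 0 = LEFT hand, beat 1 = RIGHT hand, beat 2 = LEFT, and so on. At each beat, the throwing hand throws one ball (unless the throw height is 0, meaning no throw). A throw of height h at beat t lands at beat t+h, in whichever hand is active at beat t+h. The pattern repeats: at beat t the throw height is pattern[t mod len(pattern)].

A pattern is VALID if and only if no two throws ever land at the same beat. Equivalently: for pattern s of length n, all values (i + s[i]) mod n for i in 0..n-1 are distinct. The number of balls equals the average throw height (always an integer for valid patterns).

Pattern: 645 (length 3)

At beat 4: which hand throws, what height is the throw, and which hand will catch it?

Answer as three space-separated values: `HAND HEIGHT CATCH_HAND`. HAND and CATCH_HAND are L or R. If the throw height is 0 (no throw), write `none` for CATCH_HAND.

Answer: L 4 L

Derivation:
Beat 4: 4 mod 2 = 0, so hand = L
Throw height = pattern[4 mod 3] = pattern[1] = 4
Lands at beat 4+4=8, 8 mod 2 = 0, so catch hand = L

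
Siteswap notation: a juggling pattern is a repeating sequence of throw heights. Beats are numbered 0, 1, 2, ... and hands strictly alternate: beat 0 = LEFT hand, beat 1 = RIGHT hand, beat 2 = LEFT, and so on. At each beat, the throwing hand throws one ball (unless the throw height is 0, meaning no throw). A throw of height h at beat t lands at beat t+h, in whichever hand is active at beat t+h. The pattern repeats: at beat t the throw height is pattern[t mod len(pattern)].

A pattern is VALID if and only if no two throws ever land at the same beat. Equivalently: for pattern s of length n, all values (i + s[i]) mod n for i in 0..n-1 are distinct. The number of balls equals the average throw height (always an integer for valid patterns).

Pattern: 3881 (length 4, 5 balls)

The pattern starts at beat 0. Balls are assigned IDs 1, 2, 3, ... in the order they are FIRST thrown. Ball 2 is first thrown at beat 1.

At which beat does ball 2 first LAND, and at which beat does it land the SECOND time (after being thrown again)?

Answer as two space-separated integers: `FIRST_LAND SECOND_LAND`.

Answer: 9 17

Derivation:
Beat 0 (L): throw ball1 h=3 -> lands@3:R; in-air after throw: [b1@3:R]
Beat 1 (R): throw ball2 h=8 -> lands@9:R; in-air after throw: [b1@3:R b2@9:R]
Beat 2 (L): throw ball3 h=8 -> lands@10:L; in-air after throw: [b1@3:R b2@9:R b3@10:L]
Beat 3 (R): throw ball1 h=1 -> lands@4:L; in-air after throw: [b1@4:L b2@9:R b3@10:L]
Beat 4 (L): throw ball1 h=3 -> lands@7:R; in-air after throw: [b1@7:R b2@9:R b3@10:L]
Beat 5 (R): throw ball4 h=8 -> lands@13:R; in-air after throw: [b1@7:R b2@9:R b3@10:L b4@13:R]
Beat 6 (L): throw ball5 h=8 -> lands@14:L; in-air after throw: [b1@7:R b2@9:R b3@10:L b4@13:R b5@14:L]
Beat 7 (R): throw ball1 h=1 -> lands@8:L; in-air after throw: [b1@8:L b2@9:R b3@10:L b4@13:R b5@14:L]
Beat 8 (L): throw ball1 h=3 -> lands@11:R; in-air after throw: [b2@9:R b3@10:L b1@11:R b4@13:R b5@14:L]
Beat 9 (R): throw ball2 h=8 -> lands@17:R; in-air after throw: [b3@10:L b1@11:R b4@13:R b5@14:L b2@17:R]
Beat 10 (L): throw ball3 h=8 -> lands@18:L; in-air after throw: [b1@11:R b4@13:R b5@14:L b2@17:R b3@18:L]
Beat 11 (R): throw ball1 h=1 -> lands@12:L; in-air after throw: [b1@12:L b4@13:R b5@14:L b2@17:R b3@18:L]
Beat 12 (L): throw ball1 h=3 -> lands@15:R; in-air after throw: [b4@13:R b5@14:L b1@15:R b2@17:R b3@18:L]
Beat 13 (R): throw ball4 h=8 -> lands@21:R; in-air after throw: [b5@14:L b1@15:R b2@17:R b3@18:L b4@21:R]
Beat 14 (L): throw ball5 h=8 -> lands@22:L; in-air after throw: [b1@15:R b2@17:R b3@18:L b4@21:R b5@22:L]
Beat 15 (R): throw ball1 h=1 -> lands@16:L; in-air after throw: [b1@16:L b2@17:R b3@18:L b4@21:R b5@22:L]
Beat 16 (L): throw ball1 h=3 -> lands@19:R; in-air after throw: [b2@17:R b3@18:L b1@19:R b4@21:R b5@22:L]
Beat 17 (R): throw ball2 h=8 -> lands@25:R; in-air after throw: [b3@18:L b1@19:R b4@21:R b5@22:L b2@25:R]
Ball 2: thrown@1 h=8 -> first land @9; rethrown@9 h=8 -> second land @17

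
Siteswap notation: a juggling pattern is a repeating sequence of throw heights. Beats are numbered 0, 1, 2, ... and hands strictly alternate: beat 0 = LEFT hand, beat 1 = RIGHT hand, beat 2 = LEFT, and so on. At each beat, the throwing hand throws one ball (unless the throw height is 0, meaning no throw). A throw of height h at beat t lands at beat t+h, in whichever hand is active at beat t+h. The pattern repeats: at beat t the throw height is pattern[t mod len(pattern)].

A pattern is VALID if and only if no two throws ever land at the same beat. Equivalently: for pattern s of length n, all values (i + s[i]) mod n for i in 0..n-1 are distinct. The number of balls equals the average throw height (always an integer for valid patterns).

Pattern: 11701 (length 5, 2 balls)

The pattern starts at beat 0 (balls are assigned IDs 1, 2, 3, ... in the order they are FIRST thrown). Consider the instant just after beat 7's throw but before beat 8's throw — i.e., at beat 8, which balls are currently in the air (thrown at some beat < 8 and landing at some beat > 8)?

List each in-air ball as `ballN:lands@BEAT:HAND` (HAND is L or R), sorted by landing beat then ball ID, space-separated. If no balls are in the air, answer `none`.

Beat 0 (L): throw ball1 h=1 -> lands@1:R; in-air after throw: [b1@1:R]
Beat 1 (R): throw ball1 h=1 -> lands@2:L; in-air after throw: [b1@2:L]
Beat 2 (L): throw ball1 h=7 -> lands@9:R; in-air after throw: [b1@9:R]
Beat 4 (L): throw ball2 h=1 -> lands@5:R; in-air after throw: [b2@5:R b1@9:R]
Beat 5 (R): throw ball2 h=1 -> lands@6:L; in-air after throw: [b2@6:L b1@9:R]
Beat 6 (L): throw ball2 h=1 -> lands@7:R; in-air after throw: [b2@7:R b1@9:R]
Beat 7 (R): throw ball2 h=7 -> lands@14:L; in-air after throw: [b1@9:R b2@14:L]

Answer: ball1:lands@9:R ball2:lands@14:L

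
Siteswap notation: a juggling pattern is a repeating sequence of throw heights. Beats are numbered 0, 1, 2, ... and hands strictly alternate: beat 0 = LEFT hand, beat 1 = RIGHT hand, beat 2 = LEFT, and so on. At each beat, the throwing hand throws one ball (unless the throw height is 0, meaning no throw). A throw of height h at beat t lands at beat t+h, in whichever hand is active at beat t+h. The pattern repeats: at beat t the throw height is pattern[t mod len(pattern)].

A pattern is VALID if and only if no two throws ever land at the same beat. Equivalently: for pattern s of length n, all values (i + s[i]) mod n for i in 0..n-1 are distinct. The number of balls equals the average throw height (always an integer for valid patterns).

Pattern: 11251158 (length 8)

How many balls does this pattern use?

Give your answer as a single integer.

Answer: 3

Derivation:
Pattern = [1, 1, 2, 5, 1, 1, 5, 8], length n = 8
  position 0: throw height = 1, running sum = 1
  position 1: throw height = 1, running sum = 2
  position 2: throw height = 2, running sum = 4
  position 3: throw height = 5, running sum = 9
  position 4: throw height = 1, running sum = 10
  position 5: throw height = 1, running sum = 11
  position 6: throw height = 5, running sum = 16
  position 7: throw height = 8, running sum = 24
Total sum = 24; balls = sum / n = 24 / 8 = 3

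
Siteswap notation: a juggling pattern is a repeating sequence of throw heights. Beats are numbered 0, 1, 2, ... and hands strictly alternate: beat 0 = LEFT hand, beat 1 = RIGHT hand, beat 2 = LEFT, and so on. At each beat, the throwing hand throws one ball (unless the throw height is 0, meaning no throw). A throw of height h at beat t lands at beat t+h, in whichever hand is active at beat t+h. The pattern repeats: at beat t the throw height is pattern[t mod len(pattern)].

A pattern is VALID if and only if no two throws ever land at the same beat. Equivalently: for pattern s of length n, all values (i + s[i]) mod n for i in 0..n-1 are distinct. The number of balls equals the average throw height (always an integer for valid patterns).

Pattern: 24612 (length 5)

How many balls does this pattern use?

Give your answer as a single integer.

Pattern = [2, 4, 6, 1, 2], length n = 5
  position 0: throw height = 2, running sum = 2
  position 1: throw height = 4, running sum = 6
  position 2: throw height = 6, running sum = 12
  position 3: throw height = 1, running sum = 13
  position 4: throw height = 2, running sum = 15
Total sum = 15; balls = sum / n = 15 / 5 = 3

Answer: 3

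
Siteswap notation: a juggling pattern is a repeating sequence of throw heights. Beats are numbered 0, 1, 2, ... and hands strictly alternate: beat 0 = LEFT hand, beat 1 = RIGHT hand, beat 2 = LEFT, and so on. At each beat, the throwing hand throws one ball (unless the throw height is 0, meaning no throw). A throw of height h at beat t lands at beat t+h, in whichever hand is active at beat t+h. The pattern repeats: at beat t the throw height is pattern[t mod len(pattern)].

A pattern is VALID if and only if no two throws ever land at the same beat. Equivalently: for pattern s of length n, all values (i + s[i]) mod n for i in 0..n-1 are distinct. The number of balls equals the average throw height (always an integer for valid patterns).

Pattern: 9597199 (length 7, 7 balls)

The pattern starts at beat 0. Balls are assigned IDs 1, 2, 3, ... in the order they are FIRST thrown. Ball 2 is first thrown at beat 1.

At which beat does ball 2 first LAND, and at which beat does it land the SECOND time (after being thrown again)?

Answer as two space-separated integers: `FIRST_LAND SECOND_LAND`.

Beat 0 (L): throw ball1 h=9 -> lands@9:R; in-air after throw: [b1@9:R]
Beat 1 (R): throw ball2 h=5 -> lands@6:L; in-air after throw: [b2@6:L b1@9:R]
Beat 2 (L): throw ball3 h=9 -> lands@11:R; in-air after throw: [b2@6:L b1@9:R b3@11:R]
Beat 3 (R): throw ball4 h=7 -> lands@10:L; in-air after throw: [b2@6:L b1@9:R b4@10:L b3@11:R]
Beat 4 (L): throw ball5 h=1 -> lands@5:R; in-air after throw: [b5@5:R b2@6:L b1@9:R b4@10:L b3@11:R]
Beat 5 (R): throw ball5 h=9 -> lands@14:L; in-air after throw: [b2@6:L b1@9:R b4@10:L b3@11:R b5@14:L]
Beat 6 (L): throw ball2 h=9 -> lands@15:R; in-air after throw: [b1@9:R b4@10:L b3@11:R b5@14:L b2@15:R]
Beat 7 (R): throw ball6 h=9 -> lands@16:L; in-air after throw: [b1@9:R b4@10:L b3@11:R b5@14:L b2@15:R b6@16:L]
Beat 8 (L): throw ball7 h=5 -> lands@13:R; in-air after throw: [b1@9:R b4@10:L b3@11:R b7@13:R b5@14:L b2@15:R b6@16:L]
Beat 9 (R): throw ball1 h=9 -> lands@18:L; in-air after throw: [b4@10:L b3@11:R b7@13:R b5@14:L b2@15:R b6@16:L b1@18:L]
Beat 10 (L): throw ball4 h=7 -> lands@17:R; in-air after throw: [b3@11:R b7@13:R b5@14:L b2@15:R b6@16:L b4@17:R b1@18:L]
Beat 11 (R): throw ball3 h=1 -> lands@12:L; in-air after throw: [b3@12:L b7@13:R b5@14:L b2@15:R b6@16:L b4@17:R b1@18:L]
Beat 12 (L): throw ball3 h=9 -> lands@21:R; in-air after throw: [b7@13:R b5@14:L b2@15:R b6@16:L b4@17:R b1@18:L b3@21:R]
Beat 13 (R): throw ball7 h=9 -> lands@22:L; in-air after throw: [b5@14:L b2@15:R b6@16:L b4@17:R b1@18:L b3@21:R b7@22:L]
Beat 14 (L): throw ball5 h=9 -> lands@23:R; in-air after throw: [b2@15:R b6@16:L b4@17:R b1@18:L b3@21:R b7@22:L b5@23:R]
Beat 15 (R): throw ball2 h=5 -> lands@20:L; in-air after throw: [b6@16:L b4@17:R b1@18:L b2@20:L b3@21:R b7@22:L b5@23:R]
Ball 2: thrown@1 h=5 -> first land @6; rethrown@6 h=9 -> second land @15

Answer: 6 15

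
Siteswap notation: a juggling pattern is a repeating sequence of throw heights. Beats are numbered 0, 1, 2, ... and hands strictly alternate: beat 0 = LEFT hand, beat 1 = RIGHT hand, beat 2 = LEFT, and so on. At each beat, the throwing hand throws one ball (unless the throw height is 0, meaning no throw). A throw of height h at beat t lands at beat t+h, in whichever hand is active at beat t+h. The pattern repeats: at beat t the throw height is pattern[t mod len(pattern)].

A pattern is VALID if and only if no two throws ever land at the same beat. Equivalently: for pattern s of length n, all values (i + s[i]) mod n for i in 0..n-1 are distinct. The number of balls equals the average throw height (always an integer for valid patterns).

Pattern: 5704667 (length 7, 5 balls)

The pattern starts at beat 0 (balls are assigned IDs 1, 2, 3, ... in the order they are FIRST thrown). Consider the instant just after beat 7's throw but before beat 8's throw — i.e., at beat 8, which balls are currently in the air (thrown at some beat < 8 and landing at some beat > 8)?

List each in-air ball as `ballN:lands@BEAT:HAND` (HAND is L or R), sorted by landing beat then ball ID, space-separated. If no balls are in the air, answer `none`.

Answer: ball4:lands@10:L ball1:lands@11:R ball3:lands@12:L ball5:lands@13:R

Derivation:
Beat 0 (L): throw ball1 h=5 -> lands@5:R; in-air after throw: [b1@5:R]
Beat 1 (R): throw ball2 h=7 -> lands@8:L; in-air after throw: [b1@5:R b2@8:L]
Beat 3 (R): throw ball3 h=4 -> lands@7:R; in-air after throw: [b1@5:R b3@7:R b2@8:L]
Beat 4 (L): throw ball4 h=6 -> lands@10:L; in-air after throw: [b1@5:R b3@7:R b2@8:L b4@10:L]
Beat 5 (R): throw ball1 h=6 -> lands@11:R; in-air after throw: [b3@7:R b2@8:L b4@10:L b1@11:R]
Beat 6 (L): throw ball5 h=7 -> lands@13:R; in-air after throw: [b3@7:R b2@8:L b4@10:L b1@11:R b5@13:R]
Beat 7 (R): throw ball3 h=5 -> lands@12:L; in-air after throw: [b2@8:L b4@10:L b1@11:R b3@12:L b5@13:R]
Beat 8 (L): throw ball2 h=7 -> lands@15:R; in-air after throw: [b4@10:L b1@11:R b3@12:L b5@13:R b2@15:R]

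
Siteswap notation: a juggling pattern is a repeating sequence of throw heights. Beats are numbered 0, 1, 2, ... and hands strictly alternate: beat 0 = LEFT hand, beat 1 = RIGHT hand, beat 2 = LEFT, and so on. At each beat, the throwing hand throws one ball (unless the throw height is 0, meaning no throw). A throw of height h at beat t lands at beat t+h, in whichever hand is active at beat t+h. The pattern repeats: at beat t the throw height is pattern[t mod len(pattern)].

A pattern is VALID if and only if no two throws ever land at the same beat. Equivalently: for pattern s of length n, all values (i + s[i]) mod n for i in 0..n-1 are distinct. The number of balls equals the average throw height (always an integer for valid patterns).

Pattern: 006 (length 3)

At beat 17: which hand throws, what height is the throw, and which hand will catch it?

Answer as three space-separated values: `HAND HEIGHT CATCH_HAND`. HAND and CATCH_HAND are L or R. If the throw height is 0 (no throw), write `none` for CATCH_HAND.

Beat 17: 17 mod 2 = 1, so hand = R
Throw height = pattern[17 mod 3] = pattern[2] = 6
Lands at beat 17+6=23, 23 mod 2 = 1, so catch hand = R

Answer: R 6 R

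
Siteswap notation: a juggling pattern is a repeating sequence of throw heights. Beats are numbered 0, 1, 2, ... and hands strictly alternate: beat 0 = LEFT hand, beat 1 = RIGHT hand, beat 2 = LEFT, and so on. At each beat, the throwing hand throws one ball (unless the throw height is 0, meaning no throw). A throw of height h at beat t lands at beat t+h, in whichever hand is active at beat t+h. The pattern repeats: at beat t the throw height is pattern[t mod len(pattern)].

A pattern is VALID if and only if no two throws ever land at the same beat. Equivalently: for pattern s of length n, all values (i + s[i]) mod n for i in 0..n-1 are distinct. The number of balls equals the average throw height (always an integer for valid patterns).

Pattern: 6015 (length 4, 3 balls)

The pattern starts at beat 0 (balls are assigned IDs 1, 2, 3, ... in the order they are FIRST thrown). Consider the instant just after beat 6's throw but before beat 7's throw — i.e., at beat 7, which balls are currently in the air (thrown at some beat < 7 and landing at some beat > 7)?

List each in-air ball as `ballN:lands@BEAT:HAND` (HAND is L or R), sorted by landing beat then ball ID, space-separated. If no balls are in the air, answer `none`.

Beat 0 (L): throw ball1 h=6 -> lands@6:L; in-air after throw: [b1@6:L]
Beat 2 (L): throw ball2 h=1 -> lands@3:R; in-air after throw: [b2@3:R b1@6:L]
Beat 3 (R): throw ball2 h=5 -> lands@8:L; in-air after throw: [b1@6:L b2@8:L]
Beat 4 (L): throw ball3 h=6 -> lands@10:L; in-air after throw: [b1@6:L b2@8:L b3@10:L]
Beat 6 (L): throw ball1 h=1 -> lands@7:R; in-air after throw: [b1@7:R b2@8:L b3@10:L]
Beat 7 (R): throw ball1 h=5 -> lands@12:L; in-air after throw: [b2@8:L b3@10:L b1@12:L]

Answer: ball2:lands@8:L ball3:lands@10:L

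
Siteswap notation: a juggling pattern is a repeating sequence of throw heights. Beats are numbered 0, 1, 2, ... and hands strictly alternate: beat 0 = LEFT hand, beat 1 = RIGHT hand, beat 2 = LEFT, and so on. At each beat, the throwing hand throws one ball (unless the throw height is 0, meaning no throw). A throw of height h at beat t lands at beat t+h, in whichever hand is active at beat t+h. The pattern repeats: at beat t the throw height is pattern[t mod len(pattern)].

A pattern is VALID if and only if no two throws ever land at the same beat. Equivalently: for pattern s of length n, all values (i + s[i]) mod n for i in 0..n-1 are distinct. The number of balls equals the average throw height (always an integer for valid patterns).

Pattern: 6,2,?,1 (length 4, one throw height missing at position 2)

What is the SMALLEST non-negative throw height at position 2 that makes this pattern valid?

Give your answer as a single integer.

Answer: 3

Derivation:
i=0: (0 + 6) mod 4 = 2
i=1: (1 + 2) mod 4 = 3
i=2: s[i]=? (unknown)
i=3: (3 + 1) mod 4 = 0
Known residues: [0, 2, 3]; need a permutation of 0..3, so missing residue r = 1
Need (2 + s) mod 4 = 1; smallest s = (1 - 2) mod 4 = 3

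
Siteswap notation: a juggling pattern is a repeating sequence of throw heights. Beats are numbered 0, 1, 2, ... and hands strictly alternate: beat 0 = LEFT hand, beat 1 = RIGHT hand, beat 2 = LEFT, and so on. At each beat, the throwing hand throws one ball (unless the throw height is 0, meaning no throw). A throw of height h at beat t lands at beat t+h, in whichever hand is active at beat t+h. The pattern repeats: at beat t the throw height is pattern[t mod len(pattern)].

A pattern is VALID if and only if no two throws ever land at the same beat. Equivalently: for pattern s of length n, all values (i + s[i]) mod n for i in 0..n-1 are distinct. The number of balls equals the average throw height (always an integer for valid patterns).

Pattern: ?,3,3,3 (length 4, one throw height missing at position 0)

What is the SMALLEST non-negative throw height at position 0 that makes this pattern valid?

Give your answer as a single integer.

Answer: 3

Derivation:
i=0: s[i]=? (unknown)
i=1: (1 + 3) mod 4 = 0
i=2: (2 + 3) mod 4 = 1
i=3: (3 + 3) mod 4 = 2
Known residues: [0, 1, 2]; need a permutation of 0..3, so missing residue r = 3
Need (0 + s) mod 4 = 3; smallest s = (3 - 0) mod 4 = 3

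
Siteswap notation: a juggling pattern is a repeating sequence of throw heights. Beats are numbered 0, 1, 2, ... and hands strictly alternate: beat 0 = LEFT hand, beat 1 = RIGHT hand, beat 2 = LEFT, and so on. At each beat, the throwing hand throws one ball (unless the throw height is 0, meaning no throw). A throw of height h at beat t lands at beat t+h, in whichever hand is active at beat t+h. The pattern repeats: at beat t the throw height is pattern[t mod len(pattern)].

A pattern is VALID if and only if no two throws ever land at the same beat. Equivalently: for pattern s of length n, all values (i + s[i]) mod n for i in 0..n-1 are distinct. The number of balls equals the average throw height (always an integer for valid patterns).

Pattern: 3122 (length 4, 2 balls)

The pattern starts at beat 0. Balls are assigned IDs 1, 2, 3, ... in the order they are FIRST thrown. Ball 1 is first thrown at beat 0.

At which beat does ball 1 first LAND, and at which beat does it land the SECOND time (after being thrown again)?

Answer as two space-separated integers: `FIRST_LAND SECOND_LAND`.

Answer: 3 5

Derivation:
Beat 0 (L): throw ball1 h=3 -> lands@3:R; in-air after throw: [b1@3:R]
Beat 1 (R): throw ball2 h=1 -> lands@2:L; in-air after throw: [b2@2:L b1@3:R]
Beat 2 (L): throw ball2 h=2 -> lands@4:L; in-air after throw: [b1@3:R b2@4:L]
Beat 3 (R): throw ball1 h=2 -> lands@5:R; in-air after throw: [b2@4:L b1@5:R]
Beat 4 (L): throw ball2 h=3 -> lands@7:R; in-air after throw: [b1@5:R b2@7:R]
Beat 5 (R): throw ball1 h=1 -> lands@6:L; in-air after throw: [b1@6:L b2@7:R]
Ball 1: thrown@0 h=3 -> first land @3; rethrown@3 h=2 -> second land @5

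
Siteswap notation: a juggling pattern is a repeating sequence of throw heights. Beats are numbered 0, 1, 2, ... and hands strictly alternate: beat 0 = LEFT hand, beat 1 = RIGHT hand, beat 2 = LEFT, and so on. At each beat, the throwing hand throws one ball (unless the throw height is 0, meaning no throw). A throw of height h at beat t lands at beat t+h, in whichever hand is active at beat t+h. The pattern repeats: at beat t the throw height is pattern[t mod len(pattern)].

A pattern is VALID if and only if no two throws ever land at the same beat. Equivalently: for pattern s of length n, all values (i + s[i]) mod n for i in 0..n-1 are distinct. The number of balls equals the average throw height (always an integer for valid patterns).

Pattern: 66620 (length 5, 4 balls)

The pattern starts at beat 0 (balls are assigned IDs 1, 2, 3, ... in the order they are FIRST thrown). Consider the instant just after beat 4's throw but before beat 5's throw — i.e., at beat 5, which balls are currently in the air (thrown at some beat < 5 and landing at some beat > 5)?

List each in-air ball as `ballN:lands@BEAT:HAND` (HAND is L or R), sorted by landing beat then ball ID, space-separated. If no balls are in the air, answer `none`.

Answer: ball1:lands@6:L ball2:lands@7:R ball3:lands@8:L

Derivation:
Beat 0 (L): throw ball1 h=6 -> lands@6:L; in-air after throw: [b1@6:L]
Beat 1 (R): throw ball2 h=6 -> lands@7:R; in-air after throw: [b1@6:L b2@7:R]
Beat 2 (L): throw ball3 h=6 -> lands@8:L; in-air after throw: [b1@6:L b2@7:R b3@8:L]
Beat 3 (R): throw ball4 h=2 -> lands@5:R; in-air after throw: [b4@5:R b1@6:L b2@7:R b3@8:L]
Beat 5 (R): throw ball4 h=6 -> lands@11:R; in-air after throw: [b1@6:L b2@7:R b3@8:L b4@11:R]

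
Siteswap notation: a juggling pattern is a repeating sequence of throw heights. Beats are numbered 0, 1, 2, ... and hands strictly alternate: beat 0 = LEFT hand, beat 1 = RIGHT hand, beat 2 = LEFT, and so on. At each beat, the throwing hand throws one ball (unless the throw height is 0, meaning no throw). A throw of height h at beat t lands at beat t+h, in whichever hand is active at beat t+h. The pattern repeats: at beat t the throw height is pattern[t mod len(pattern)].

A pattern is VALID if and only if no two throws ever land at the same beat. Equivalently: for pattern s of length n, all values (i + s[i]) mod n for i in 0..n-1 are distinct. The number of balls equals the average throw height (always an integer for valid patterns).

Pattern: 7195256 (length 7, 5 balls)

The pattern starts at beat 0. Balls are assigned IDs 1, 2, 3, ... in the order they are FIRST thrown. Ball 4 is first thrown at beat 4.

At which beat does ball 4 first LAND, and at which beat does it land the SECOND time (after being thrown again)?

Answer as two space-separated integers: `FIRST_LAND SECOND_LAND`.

Answer: 6 12

Derivation:
Beat 0 (L): throw ball1 h=7 -> lands@7:R; in-air after throw: [b1@7:R]
Beat 1 (R): throw ball2 h=1 -> lands@2:L; in-air after throw: [b2@2:L b1@7:R]
Beat 2 (L): throw ball2 h=9 -> lands@11:R; in-air after throw: [b1@7:R b2@11:R]
Beat 3 (R): throw ball3 h=5 -> lands@8:L; in-air after throw: [b1@7:R b3@8:L b2@11:R]
Beat 4 (L): throw ball4 h=2 -> lands@6:L; in-air after throw: [b4@6:L b1@7:R b3@8:L b2@11:R]
Beat 5 (R): throw ball5 h=5 -> lands@10:L; in-air after throw: [b4@6:L b1@7:R b3@8:L b5@10:L b2@11:R]
Beat 6 (L): throw ball4 h=6 -> lands@12:L; in-air after throw: [b1@7:R b3@8:L b5@10:L b2@11:R b4@12:L]
Beat 7 (R): throw ball1 h=7 -> lands@14:L; in-air after throw: [b3@8:L b5@10:L b2@11:R b4@12:L b1@14:L]
Beat 8 (L): throw ball3 h=1 -> lands@9:R; in-air after throw: [b3@9:R b5@10:L b2@11:R b4@12:L b1@14:L]
Beat 9 (R): throw ball3 h=9 -> lands@18:L; in-air after throw: [b5@10:L b2@11:R b4@12:L b1@14:L b3@18:L]
Beat 10 (L): throw ball5 h=5 -> lands@15:R; in-air after throw: [b2@11:R b4@12:L b1@14:L b5@15:R b3@18:L]
Beat 11 (R): throw ball2 h=2 -> lands@13:R; in-air after throw: [b4@12:L b2@13:R b1@14:L b5@15:R b3@18:L]
Beat 12 (L): throw ball4 h=5 -> lands@17:R; in-air after throw: [b2@13:R b1@14:L b5@15:R b4@17:R b3@18:L]
Ball 4: thrown@4 h=2 -> first land @6; rethrown@6 h=6 -> second land @12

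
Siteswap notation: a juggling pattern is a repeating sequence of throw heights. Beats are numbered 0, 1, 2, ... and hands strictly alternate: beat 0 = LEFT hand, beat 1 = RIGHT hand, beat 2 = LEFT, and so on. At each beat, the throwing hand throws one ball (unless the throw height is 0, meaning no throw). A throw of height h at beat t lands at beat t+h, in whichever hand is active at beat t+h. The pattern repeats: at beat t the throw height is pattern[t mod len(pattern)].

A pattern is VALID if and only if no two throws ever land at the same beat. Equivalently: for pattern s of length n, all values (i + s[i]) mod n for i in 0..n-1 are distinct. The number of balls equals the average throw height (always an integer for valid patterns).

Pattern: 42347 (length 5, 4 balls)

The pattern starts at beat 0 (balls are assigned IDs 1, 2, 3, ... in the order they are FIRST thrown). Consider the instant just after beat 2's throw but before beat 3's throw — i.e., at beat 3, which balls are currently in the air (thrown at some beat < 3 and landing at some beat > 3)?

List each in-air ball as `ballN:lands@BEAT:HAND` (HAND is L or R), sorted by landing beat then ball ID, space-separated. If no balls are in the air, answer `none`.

Beat 0 (L): throw ball1 h=4 -> lands@4:L; in-air after throw: [b1@4:L]
Beat 1 (R): throw ball2 h=2 -> lands@3:R; in-air after throw: [b2@3:R b1@4:L]
Beat 2 (L): throw ball3 h=3 -> lands@5:R; in-air after throw: [b2@3:R b1@4:L b3@5:R]
Beat 3 (R): throw ball2 h=4 -> lands@7:R; in-air after throw: [b1@4:L b3@5:R b2@7:R]

Answer: ball1:lands@4:L ball3:lands@5:R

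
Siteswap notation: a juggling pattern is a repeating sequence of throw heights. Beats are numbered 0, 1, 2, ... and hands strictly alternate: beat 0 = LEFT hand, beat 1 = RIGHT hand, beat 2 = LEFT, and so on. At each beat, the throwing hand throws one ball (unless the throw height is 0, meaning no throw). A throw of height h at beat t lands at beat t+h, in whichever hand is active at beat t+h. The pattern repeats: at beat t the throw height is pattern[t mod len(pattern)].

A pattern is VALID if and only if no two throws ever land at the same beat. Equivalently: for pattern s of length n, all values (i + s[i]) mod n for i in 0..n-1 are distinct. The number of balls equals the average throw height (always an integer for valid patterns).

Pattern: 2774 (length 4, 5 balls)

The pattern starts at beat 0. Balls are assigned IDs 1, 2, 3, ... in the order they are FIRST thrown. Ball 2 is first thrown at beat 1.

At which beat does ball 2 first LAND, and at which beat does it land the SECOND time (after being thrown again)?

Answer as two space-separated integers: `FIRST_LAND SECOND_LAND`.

Answer: 8 10

Derivation:
Beat 0 (L): throw ball1 h=2 -> lands@2:L; in-air after throw: [b1@2:L]
Beat 1 (R): throw ball2 h=7 -> lands@8:L; in-air after throw: [b1@2:L b2@8:L]
Beat 2 (L): throw ball1 h=7 -> lands@9:R; in-air after throw: [b2@8:L b1@9:R]
Beat 3 (R): throw ball3 h=4 -> lands@7:R; in-air after throw: [b3@7:R b2@8:L b1@9:R]
Beat 4 (L): throw ball4 h=2 -> lands@6:L; in-air after throw: [b4@6:L b3@7:R b2@8:L b1@9:R]
Beat 5 (R): throw ball5 h=7 -> lands@12:L; in-air after throw: [b4@6:L b3@7:R b2@8:L b1@9:R b5@12:L]
Beat 6 (L): throw ball4 h=7 -> lands@13:R; in-air after throw: [b3@7:R b2@8:L b1@9:R b5@12:L b4@13:R]
Beat 7 (R): throw ball3 h=4 -> lands@11:R; in-air after throw: [b2@8:L b1@9:R b3@11:R b5@12:L b4@13:R]
Beat 8 (L): throw ball2 h=2 -> lands@10:L; in-air after throw: [b1@9:R b2@10:L b3@11:R b5@12:L b4@13:R]
Beat 9 (R): throw ball1 h=7 -> lands@16:L; in-air after throw: [b2@10:L b3@11:R b5@12:L b4@13:R b1@16:L]
Beat 10 (L): throw ball2 h=7 -> lands@17:R; in-air after throw: [b3@11:R b5@12:L b4@13:R b1@16:L b2@17:R]
Ball 2: thrown@1 h=7 -> first land @8; rethrown@8 h=2 -> second land @10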